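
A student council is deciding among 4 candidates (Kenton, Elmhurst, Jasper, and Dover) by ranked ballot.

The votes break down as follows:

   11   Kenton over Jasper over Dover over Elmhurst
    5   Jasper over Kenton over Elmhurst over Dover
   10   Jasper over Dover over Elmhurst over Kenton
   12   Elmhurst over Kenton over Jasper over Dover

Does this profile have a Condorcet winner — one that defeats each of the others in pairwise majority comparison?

No

Head-to-head results (38 voters total):
Kenton vs Elmhurst: Elmhurst wins 22–16.
Kenton vs Jasper: Kenton wins 23–15.
Kenton vs Dover: Kenton wins 28–10.
Elmhurst vs Jasper: Jasper wins 26–12.
Elmhurst vs Dover: Dover wins 21–17.
Jasper vs Dover: Jasper wins 38–0.
No candidate beats all others: Kenton beats Jasper beats Elmhurst beats Kenton, a majority cycle.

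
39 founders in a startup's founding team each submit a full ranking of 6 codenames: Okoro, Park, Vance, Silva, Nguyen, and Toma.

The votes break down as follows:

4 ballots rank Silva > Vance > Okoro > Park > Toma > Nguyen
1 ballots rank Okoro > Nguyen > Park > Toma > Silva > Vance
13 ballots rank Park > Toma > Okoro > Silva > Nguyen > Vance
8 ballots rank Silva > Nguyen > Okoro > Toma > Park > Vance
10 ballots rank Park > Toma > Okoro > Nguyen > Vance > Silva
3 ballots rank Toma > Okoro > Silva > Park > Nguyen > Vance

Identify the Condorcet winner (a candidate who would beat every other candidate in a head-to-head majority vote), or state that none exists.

Head-to-head results (39 voters total):
Okoro vs Park: Park wins 23–16.
Okoro vs Vance: Okoro wins 35–4.
Okoro vs Silva: Okoro wins 27–12.
Okoro vs Nguyen: Okoro wins 31–8.
Okoro vs Toma: Toma wins 26–13.
Park vs Vance: Park wins 35–4.
Park vs Silva: Park wins 24–15.
Park vs Nguyen: Park wins 30–9.
Park vs Toma: Park wins 28–11.
Vance vs Silva: Silva wins 29–10.
Vance vs Nguyen: Nguyen wins 35–4.
Vance vs Toma: Toma wins 35–4.
Silva vs Nguyen: Silva wins 28–11.
Silva vs Toma: Toma wins 27–12.
Nguyen vs Toma: Toma wins 30–9.
Park beats each rival — Okoro (23–16), Vance (35–4), Silva (24–15), Nguyen (30–9), Toma (28–11) — so Park is the Condorcet winner.

Park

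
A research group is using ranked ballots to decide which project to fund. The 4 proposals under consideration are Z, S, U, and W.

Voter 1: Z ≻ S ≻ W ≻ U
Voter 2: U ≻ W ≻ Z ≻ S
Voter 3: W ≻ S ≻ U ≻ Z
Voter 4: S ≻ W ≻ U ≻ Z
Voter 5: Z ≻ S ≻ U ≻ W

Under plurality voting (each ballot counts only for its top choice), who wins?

First-place vote totals:
  Z: 2
  S: 1
  U: 1
  W: 1
Z has the most first-place votes.

Z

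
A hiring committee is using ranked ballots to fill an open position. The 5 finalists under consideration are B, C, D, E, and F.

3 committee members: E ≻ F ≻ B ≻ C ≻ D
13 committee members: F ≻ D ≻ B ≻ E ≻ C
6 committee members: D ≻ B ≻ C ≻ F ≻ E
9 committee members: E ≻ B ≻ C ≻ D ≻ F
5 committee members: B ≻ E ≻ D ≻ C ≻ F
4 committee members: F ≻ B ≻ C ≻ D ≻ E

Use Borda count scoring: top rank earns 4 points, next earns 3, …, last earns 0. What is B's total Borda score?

109

Borda scores:
  B: 3·2 + 13·2 + 6·3 + 9·3 + 5·4 + 4·3 = 109
  C: 3·1 + 13·0 + 6·2 + 9·2 + 5·1 + 4·2 = 46
  D: 3·0 + 13·3 + 6·4 + 9·1 + 5·2 + 4·1 = 86
  E: 3·4 + 13·1 + 6·0 + 9·4 + 5·3 + 4·0 = 76
  F: 3·3 + 13·4 + 6·1 + 9·0 + 5·0 + 4·4 = 83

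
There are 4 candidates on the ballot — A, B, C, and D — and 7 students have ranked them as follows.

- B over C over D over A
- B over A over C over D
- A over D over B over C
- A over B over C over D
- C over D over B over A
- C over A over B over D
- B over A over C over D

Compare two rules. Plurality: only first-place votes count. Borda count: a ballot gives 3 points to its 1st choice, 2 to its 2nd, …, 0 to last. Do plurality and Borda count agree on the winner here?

Yes

Plurality first-place counts: A 2, B 3, C 2, D 0 → B.
Borda totals: A 12, B 14, C 11, D 5 → B.
The two rules agree on B.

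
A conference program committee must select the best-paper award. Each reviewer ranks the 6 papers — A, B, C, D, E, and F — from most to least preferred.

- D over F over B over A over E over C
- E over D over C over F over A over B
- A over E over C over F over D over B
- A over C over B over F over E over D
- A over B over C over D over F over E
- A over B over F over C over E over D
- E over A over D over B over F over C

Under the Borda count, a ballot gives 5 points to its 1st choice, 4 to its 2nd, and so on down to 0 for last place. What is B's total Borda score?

Borda scores:
  A: 2 + 1 + 5 + 5 + 5 + 5 + 4 = 27
  B: 3 + 0 + 0 + 3 + 4 + 4 + 2 = 16
  C: 0 + 3 + 3 + 4 + 3 + 2 + 0 = 15
  D: 5 + 4 + 1 + 0 + 2 + 0 + 3 = 15
  E: 1 + 5 + 4 + 1 + 0 + 1 + 5 = 17
  F: 4 + 2 + 2 + 2 + 1 + 3 + 1 = 15

16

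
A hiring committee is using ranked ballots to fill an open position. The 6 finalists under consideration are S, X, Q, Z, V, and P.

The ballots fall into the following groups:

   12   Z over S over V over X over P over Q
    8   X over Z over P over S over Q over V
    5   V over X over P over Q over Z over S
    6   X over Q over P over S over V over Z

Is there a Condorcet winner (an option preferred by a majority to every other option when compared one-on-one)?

Head-to-head results (31 voters total):
S vs X: X wins 19–12.
S vs Q: S wins 20–11.
S vs Z: Z wins 25–6.
S vs V: S wins 26–5.
S vs P: P wins 19–12.
X vs Q: X wins 31–0.
X vs Z: X wins 19–12.
X vs V: V wins 17–14.
X vs P: X wins 31–0.
Q vs Z: Z wins 20–11.
Q vs V: V wins 17–14.
Q vs P: P wins 25–6.
Z vs V: Z wins 20–11.
Z vs P: Z wins 20–11.
V vs P: V wins 17–14.
No candidate beats all others: S beats V beats X beats S, a majority cycle.

No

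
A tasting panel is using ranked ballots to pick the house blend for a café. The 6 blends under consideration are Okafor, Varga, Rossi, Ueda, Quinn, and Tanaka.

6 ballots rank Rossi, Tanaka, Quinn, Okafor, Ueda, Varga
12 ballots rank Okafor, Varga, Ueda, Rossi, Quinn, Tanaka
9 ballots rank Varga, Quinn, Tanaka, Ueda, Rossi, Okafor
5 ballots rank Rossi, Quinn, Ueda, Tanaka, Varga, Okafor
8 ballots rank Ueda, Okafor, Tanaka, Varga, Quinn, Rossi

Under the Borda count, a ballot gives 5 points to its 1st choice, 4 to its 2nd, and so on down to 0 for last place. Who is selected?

Borda scores:
  Okafor: 6·2 + 12·5 + 9·0 + 5·0 + 8·4 = 104
  Varga: 6·0 + 12·4 + 9·5 + 5·1 + 8·2 = 114
  Rossi: 6·5 + 12·2 + 9·1 + 5·5 + 8·0 = 88
  Ueda: 6·1 + 12·3 + 9·2 + 5·3 + 8·5 = 115
  Quinn: 6·3 + 12·1 + 9·4 + 5·4 + 8·1 = 94
  Tanaka: 6·4 + 12·0 + 9·3 + 5·2 + 8·3 = 85
Ueda has the highest total.

Ueda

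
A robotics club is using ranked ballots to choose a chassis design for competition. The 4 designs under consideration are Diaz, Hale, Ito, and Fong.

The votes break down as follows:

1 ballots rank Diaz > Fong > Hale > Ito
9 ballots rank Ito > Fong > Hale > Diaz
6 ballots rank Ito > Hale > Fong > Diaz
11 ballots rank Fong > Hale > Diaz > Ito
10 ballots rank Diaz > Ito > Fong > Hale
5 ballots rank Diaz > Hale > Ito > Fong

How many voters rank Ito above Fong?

Ballots ranking Ito above Fong: 9+6+10+5 = 30.
Ballots ranking Fong above Ito: 1+11 = 12.
So 30 of 42 voters prefer Ito to Fong.

30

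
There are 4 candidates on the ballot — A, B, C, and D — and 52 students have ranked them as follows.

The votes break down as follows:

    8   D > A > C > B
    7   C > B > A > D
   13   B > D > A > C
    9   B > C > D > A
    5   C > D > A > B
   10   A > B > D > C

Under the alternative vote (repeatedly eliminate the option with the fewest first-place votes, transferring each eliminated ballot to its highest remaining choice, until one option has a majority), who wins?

Round 1: B 22, C 12, A 10, D 8. D has the fewest and is eliminated.
Round 2: B 22, A 18, C 12. C has the fewest and is eliminated.
Round 3: B 29, A 23. B has a majority.

B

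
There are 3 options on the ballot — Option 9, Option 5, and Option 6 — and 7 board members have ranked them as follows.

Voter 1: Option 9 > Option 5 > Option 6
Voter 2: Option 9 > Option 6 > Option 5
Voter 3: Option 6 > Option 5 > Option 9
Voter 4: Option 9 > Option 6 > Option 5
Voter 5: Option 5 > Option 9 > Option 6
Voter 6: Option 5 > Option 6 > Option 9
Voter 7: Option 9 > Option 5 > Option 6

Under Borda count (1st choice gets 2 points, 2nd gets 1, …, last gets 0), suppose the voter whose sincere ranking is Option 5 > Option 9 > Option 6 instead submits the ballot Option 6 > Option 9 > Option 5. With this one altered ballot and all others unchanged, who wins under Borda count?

Option 9

Borda totals with the altered ballot: Option 9 9, Option 5 5, Option 6 7.
The winner is unchanged: still Option 9.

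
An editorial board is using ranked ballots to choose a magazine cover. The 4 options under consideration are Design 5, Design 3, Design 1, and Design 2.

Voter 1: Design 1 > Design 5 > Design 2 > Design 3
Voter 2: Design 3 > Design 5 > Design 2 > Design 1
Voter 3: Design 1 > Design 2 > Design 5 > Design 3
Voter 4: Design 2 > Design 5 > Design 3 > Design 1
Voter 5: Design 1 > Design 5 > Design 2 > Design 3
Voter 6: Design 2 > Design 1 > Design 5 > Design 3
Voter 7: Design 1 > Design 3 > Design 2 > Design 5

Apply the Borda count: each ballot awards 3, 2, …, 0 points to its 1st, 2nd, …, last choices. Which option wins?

Design 1

Borda scores:
  Design 5: 2 + 2 + 1 + 2 + 2 + 1 + 0 = 10
  Design 3: 0 + 3 + 0 + 1 + 0 + 0 + 2 = 6
  Design 1: 3 + 0 + 3 + 0 + 3 + 2 + 3 = 14
  Design 2: 1 + 1 + 2 + 3 + 1 + 3 + 1 = 12
Design 1 has the highest total.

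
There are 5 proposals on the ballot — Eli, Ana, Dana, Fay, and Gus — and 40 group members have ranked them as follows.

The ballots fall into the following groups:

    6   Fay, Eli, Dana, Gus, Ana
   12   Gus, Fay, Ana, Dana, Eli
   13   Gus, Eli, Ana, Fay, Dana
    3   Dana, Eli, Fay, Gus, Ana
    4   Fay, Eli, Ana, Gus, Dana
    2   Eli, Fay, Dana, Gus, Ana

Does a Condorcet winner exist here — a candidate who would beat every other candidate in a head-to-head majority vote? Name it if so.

Gus

Head-to-head results (40 voters total):
Eli vs Ana: Eli wins 28–12.
Eli vs Dana: Eli wins 25–15.
Eli vs Fay: Fay wins 22–18.
Eli vs Gus: Gus wins 25–15.
Ana vs Dana: Ana wins 29–11.
Ana vs Fay: Fay wins 27–13.
Ana vs Gus: Gus wins 36–4.
Dana vs Fay: Fay wins 37–3.
Dana vs Gus: Gus wins 29–11.
Fay vs Gus: Gus wins 25–15.
Gus beats each rival — Eli (25–15), Ana (36–4), Dana (29–11), Fay (25–15) — so Gus is the Condorcet winner.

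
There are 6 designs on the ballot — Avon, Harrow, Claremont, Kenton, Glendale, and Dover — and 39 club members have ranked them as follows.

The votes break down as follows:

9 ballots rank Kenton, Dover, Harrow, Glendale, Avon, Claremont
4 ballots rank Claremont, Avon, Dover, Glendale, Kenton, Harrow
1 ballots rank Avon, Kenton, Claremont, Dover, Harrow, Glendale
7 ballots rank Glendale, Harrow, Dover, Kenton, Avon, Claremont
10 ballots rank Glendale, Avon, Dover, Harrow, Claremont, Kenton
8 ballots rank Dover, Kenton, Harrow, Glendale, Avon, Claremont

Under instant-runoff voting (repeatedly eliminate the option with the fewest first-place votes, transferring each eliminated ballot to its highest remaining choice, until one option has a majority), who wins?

Round 1: Glendale 17, Kenton 9, Dover 8, Claremont 4, Avon 1, Harrow 0. Harrow has the fewest and is eliminated.
Round 2: Glendale 17, Kenton 9, Dover 8, Claremont 4, Avon 1. Avon has the fewest and is eliminated.
Round 3: Glendale 17, Kenton 10, Dover 8, Claremont 4. Claremont has the fewest and is eliminated.
Round 4: Glendale 17, Dover 12, Kenton 10. Kenton has the fewest and is eliminated.
Round 5: Dover 22, Glendale 17. Dover has a majority.

Dover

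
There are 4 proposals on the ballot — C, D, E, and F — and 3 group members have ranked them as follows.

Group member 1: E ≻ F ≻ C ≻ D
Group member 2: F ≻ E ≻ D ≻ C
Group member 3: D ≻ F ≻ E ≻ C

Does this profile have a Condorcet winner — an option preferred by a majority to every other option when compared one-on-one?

Head-to-head results (3 voters total):
C vs D: D wins 2–1.
C vs E: E wins 3–0.
C vs F: F wins 3–0.
D vs E: E wins 2–1.
D vs F: F wins 2–1.
E vs F: F wins 2–1.
F beats each rival — C (3–0), D (2–1), E (2–1) — so F is the Condorcet winner.

Yes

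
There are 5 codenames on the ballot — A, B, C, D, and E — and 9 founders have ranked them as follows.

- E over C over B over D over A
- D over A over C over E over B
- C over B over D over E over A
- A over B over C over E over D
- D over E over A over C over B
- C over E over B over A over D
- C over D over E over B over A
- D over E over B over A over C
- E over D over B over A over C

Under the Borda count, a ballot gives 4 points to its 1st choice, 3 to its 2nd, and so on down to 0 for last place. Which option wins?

E

Borda scores:
  A: 0 + 3 + 0 + 4 + 2 + 1 + 0 + 1 + 1 = 12
  B: 2 + 0 + 3 + 3 + 0 + 2 + 1 + 2 + 2 = 15
  C: 3 + 2 + 4 + 2 + 1 + 4 + 4 + 0 + 0 = 20
  D: 1 + 4 + 2 + 0 + 4 + 0 + 3 + 4 + 3 = 21
  E: 4 + 1 + 1 + 1 + 3 + 3 + 2 + 3 + 4 = 22
E has the highest total.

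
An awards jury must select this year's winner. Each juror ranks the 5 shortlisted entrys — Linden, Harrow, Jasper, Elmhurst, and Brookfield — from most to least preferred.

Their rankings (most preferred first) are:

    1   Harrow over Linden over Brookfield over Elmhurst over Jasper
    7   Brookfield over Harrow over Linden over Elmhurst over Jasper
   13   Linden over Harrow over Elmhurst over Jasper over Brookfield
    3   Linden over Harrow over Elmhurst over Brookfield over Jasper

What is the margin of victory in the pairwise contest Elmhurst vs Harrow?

24

Ballots ranking Elmhurst above Harrow: 0.
Ballots ranking Harrow above Elmhurst: 1+7+13+3 = 24.
Harrow wins 24–0, a margin of 24.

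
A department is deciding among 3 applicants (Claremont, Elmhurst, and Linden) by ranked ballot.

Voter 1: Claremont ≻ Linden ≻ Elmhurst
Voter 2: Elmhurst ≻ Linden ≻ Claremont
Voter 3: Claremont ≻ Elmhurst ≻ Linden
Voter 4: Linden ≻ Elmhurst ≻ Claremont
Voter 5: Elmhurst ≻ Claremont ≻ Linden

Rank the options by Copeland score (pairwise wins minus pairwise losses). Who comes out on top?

Elmhurst

Pairwise results:
  Claremont vs Elmhurst: Elmhurst wins 3–2.
  Claremont vs Linden: Claremont wins 3–2.
  Elmhurst vs Linden: Elmhurst wins 3–2.
Copeland scores (wins − losses):
  Claremont: 1 − 1 = 0
  Elmhurst: 2 − 0 = 2
  Linden: 0 − 2 = -2
Elmhurst has the best Copeland score.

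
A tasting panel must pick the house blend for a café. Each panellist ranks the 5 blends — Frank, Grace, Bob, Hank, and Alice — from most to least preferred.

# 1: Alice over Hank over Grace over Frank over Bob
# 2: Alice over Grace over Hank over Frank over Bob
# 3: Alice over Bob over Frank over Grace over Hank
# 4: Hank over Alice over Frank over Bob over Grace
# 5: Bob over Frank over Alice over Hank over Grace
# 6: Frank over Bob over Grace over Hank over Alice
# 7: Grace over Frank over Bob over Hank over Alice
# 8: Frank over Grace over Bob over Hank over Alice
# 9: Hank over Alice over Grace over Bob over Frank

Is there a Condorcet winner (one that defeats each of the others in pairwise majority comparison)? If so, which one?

None — there is no Condorcet winner

Head-to-head results (9 voters total):
Frank vs Grace: Frank wins 5–4.
Frank vs Bob: Frank wins 6–3.
Frank vs Hank: Frank wins 5–4.
Frank vs Alice: Alice wins 5–4.
Grace vs Bob: Grace wins 5–4.
Grace vs Hank: Grace wins 5–4.
Grace vs Alice: Alice wins 6–3.
Bob vs Hank: Bob wins 5–4.
Bob vs Alice: Alice wins 5–4.
Hank vs Alice: Hank wins 5–4.
No candidate beats all others: Frank beats Hank beats Alice beats Frank, a majority cycle.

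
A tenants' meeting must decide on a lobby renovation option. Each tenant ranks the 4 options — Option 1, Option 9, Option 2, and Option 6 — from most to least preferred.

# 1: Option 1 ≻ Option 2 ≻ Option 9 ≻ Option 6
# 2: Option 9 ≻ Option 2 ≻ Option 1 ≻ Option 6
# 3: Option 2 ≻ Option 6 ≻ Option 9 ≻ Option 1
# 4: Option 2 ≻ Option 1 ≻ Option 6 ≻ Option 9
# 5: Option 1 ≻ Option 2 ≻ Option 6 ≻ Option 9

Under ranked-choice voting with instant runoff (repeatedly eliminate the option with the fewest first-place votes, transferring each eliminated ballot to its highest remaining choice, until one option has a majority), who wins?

Round 1: Option 1 2, Option 2 2, Option 9 1, Option 6 0. Option 6 has the fewest and is eliminated.
Round 2: Option 1 2, Option 2 2, Option 9 1. Option 9 has the fewest and is eliminated.
Round 3: Option 2 3, Option 1 2. Option 2 has a majority.

Option 2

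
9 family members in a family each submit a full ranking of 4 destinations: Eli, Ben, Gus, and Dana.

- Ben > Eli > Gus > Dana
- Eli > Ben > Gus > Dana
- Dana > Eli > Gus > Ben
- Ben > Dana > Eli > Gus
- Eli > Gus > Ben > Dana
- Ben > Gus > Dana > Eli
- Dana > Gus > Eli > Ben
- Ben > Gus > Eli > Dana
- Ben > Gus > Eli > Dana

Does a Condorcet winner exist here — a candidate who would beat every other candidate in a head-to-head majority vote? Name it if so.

Ben

Head-to-head results (9 voters total):
Eli vs Ben: Ben wins 5–4.
Eli vs Gus: Eli wins 5–4.
Eli vs Dana: Eli wins 5–4.
Ben vs Gus: Ben wins 6–3.
Ben vs Dana: Ben wins 7–2.
Gus vs Dana: Gus wins 6–3.
Ben beats each rival — Eli (5–4), Gus (6–3), Dana (7–2) — so Ben is the Condorcet winner.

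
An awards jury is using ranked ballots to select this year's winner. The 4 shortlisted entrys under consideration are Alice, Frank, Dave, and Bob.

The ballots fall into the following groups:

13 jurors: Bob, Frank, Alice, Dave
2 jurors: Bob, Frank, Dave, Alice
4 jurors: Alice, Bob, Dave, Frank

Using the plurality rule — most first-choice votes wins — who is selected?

Bob

First-place vote totals:
  Alice: 4
  Frank: 0
  Dave: 0
  Bob: 15
Bob has the most first-place votes.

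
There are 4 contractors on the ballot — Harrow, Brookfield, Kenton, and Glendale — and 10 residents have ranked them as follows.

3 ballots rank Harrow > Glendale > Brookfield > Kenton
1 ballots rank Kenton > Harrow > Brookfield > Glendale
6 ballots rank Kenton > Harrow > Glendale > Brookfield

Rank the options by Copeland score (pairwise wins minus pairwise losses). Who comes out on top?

Kenton

Pairwise results:
  Harrow vs Brookfield: Harrow wins 10–0.
  Harrow vs Kenton: Kenton wins 7–3.
  Harrow vs Glendale: Harrow wins 10–0.
  Brookfield vs Kenton: Kenton wins 7–3.
  Brookfield vs Glendale: Glendale wins 9–1.
  Kenton vs Glendale: Kenton wins 7–3.
Copeland scores (wins − losses):
  Harrow: 2 − 1 = 1
  Brookfield: 0 − 3 = -3
  Kenton: 3 − 0 = 3
  Glendale: 1 − 2 = -1
Kenton has the best Copeland score.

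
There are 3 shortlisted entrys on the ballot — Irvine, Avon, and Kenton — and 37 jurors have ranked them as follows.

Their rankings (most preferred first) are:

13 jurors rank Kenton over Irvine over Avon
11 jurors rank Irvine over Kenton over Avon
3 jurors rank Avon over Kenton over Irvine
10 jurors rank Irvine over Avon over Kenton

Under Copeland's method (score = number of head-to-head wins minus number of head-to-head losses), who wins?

Pairwise results:
  Irvine vs Avon: Irvine wins 34–3.
  Irvine vs Kenton: Irvine wins 21–16.
  Avon vs Kenton: Kenton wins 24–13.
Copeland scores (wins − losses):
  Irvine: 2 − 0 = 2
  Avon: 0 − 2 = -2
  Kenton: 1 − 1 = 0
Irvine has the best Copeland score.

Irvine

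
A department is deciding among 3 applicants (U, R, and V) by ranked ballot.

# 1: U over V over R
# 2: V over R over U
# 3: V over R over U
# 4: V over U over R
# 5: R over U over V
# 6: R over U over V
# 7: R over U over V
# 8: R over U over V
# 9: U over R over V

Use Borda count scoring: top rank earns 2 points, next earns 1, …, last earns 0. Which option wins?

Borda scores:
  U: 2 + 0 + 0 + 1 + 1 + 1 + 1 + 1 + 2 = 9
  R: 0 + 1 + 1 + 0 + 2 + 2 + 2 + 2 + 1 = 11
  V: 1 + 2 + 2 + 2 + 0 + 0 + 0 + 0 + 0 = 7
R has the highest total.

R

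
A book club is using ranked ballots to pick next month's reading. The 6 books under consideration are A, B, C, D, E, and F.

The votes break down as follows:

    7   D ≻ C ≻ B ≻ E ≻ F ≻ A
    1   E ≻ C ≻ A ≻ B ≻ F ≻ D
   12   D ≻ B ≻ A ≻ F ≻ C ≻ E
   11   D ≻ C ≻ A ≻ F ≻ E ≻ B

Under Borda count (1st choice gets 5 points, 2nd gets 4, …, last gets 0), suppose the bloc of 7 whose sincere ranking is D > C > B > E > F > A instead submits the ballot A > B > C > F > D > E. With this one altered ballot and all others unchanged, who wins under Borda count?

Borda totals with the altered ballot: A 107, B 78, C 81, D 122, E 16, F 61.
The winner is unchanged: still D.

D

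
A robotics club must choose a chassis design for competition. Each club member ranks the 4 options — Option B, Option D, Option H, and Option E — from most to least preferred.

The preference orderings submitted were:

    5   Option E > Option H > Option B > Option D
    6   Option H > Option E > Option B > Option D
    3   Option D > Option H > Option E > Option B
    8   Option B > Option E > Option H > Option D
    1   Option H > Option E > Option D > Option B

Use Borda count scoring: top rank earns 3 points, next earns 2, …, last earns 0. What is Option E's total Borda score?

48

Borda scores:
  Option B: 5·1 + 6·1 + 3·0 + 8·3 + 0 = 35
  Option D: 5·0 + 6·0 + 3·3 + 8·0 + 1 = 10
  Option H: 5·2 + 6·3 + 3·2 + 8·1 + 3 = 45
  Option E: 5·3 + 6·2 + 3·1 + 8·2 + 2 = 48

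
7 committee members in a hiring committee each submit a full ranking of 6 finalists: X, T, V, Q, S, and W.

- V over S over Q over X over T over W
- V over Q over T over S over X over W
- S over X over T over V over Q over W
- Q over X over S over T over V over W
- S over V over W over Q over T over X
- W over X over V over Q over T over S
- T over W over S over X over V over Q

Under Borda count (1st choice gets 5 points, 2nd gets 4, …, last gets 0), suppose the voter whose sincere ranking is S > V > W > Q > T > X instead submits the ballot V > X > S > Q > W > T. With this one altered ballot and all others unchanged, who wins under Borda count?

V

Borda totals with the altered ballot: X 21, T 15, V 22, Q 17, S 20, W 10.
The switch changes the winner from S to V.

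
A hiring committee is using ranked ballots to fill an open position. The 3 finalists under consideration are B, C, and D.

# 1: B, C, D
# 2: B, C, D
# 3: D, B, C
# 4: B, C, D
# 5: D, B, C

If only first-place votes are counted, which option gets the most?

First-place vote totals:
  B: 3
  C: 0
  D: 2
B has the most first-place votes.

B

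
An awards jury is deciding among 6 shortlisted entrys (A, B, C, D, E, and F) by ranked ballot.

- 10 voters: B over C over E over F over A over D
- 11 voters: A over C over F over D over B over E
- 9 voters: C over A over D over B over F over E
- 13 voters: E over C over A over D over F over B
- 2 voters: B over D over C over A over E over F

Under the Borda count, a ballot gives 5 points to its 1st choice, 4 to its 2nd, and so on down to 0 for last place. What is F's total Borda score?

Borda scores:
  A: 10·1 + 11·5 + 9·4 + 13·3 + 2·2 = 144
  B: 10·5 + 11·1 + 9·2 + 13·0 + 2·5 = 89
  C: 10·4 + 11·4 + 9·5 + 13·4 + 2·3 = 187
  D: 10·0 + 11·2 + 9·3 + 13·2 + 2·4 = 83
  E: 10·3 + 11·0 + 9·0 + 13·5 + 2·1 = 97
  F: 10·2 + 11·3 + 9·1 + 13·1 + 2·0 = 75

75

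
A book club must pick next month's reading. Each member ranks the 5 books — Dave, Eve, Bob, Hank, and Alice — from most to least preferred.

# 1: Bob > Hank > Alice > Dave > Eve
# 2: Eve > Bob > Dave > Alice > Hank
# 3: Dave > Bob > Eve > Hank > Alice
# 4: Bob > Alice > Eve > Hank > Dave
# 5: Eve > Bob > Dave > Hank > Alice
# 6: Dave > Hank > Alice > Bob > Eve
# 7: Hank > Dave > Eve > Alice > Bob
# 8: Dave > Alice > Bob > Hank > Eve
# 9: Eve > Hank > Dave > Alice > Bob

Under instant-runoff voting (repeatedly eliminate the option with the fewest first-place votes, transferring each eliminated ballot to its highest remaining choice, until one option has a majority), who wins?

Dave

Round 1: Dave 3, Eve 3, Bob 2, Hank 1, Alice 0. Alice has the fewest and is eliminated.
Round 2: Dave 3, Eve 3, Bob 2, Hank 1. Hank has the fewest and is eliminated.
Round 3: Dave 4, Eve 3, Bob 2. Bob has the fewest and is eliminated.
Round 4: Dave 5, Eve 4. Dave has a majority.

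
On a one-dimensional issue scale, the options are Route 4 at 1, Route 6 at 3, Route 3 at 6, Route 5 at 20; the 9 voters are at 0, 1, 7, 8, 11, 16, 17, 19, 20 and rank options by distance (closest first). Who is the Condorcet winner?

Route 3

With single-peaked preferences on a line, the Condorcet winner is the candidate closest to the median voter.
The median voter (position 11) is closest to Route 3 at 6.
Check: Route 3 vs Route 4 — voters closer to Route 3: 7 of 9.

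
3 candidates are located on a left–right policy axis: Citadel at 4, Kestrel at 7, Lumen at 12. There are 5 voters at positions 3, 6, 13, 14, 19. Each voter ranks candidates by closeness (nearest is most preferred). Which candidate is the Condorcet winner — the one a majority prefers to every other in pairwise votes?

Lumen

With single-peaked preferences on a line, the Condorcet winner is the candidate closest to the median voter.
The median voter (position 13) is closest to Lumen at 12.
Check: Lumen vs Kestrel — voters closer to Lumen: 3 of 5.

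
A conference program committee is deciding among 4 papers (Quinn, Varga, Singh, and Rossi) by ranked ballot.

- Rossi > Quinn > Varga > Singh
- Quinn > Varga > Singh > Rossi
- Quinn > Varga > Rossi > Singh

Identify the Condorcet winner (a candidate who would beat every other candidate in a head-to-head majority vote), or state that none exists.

Head-to-head results (3 voters total):
Quinn vs Varga: Quinn wins 3–0.
Quinn vs Singh: Quinn wins 3–0.
Quinn vs Rossi: Quinn wins 2–1.
Varga vs Singh: Varga wins 3–0.
Varga vs Rossi: Varga wins 2–1.
Singh vs Rossi: Rossi wins 2–1.
Quinn beats each rival — Varga (3–0), Singh (3–0), Rossi (2–1) — so Quinn is the Condorcet winner.

Quinn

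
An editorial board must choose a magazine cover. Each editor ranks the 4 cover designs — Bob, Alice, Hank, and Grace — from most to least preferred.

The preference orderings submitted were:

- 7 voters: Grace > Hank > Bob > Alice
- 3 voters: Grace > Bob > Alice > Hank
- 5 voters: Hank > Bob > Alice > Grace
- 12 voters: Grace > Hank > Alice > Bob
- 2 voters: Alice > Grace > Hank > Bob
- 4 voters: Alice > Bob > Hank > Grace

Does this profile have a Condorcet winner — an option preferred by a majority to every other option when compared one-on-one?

Yes

Head-to-head results (33 voters total):
Bob vs Alice: Alice wins 18–15.
Bob vs Hank: Hank wins 26–7.
Bob vs Grace: Grace wins 24–9.
Alice vs Hank: Hank wins 24–9.
Alice vs Grace: Grace wins 22–11.
Hank vs Grace: Grace wins 24–9.
Grace beats each rival — Bob (24–9), Alice (22–11), Hank (24–9) — so Grace is the Condorcet winner.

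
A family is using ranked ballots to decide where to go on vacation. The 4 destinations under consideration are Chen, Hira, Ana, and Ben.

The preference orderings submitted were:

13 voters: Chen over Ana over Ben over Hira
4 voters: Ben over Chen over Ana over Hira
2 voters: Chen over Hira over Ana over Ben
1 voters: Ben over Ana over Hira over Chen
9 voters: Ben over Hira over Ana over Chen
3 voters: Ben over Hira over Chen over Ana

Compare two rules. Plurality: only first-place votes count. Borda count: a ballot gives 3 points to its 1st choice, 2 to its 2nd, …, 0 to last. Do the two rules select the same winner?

Yes

Plurality first-place counts: Chen 15, Hira 0, Ana 0, Ben 17 → Ben.
Borda totals: Chen 56, Hira 29, Ana 43, Ben 64 → Ben.
The two rules agree on Ben.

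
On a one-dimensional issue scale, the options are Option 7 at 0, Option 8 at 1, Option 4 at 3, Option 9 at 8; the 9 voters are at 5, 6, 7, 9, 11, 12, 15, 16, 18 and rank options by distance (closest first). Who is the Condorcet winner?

Option 9

With single-peaked preferences on a line, the Condorcet winner is the candidate closest to the median voter.
The median voter (position 11) is closest to Option 9 at 8.
Check: Option 9 vs Option 8 — voters closer to Option 9: 9 of 9.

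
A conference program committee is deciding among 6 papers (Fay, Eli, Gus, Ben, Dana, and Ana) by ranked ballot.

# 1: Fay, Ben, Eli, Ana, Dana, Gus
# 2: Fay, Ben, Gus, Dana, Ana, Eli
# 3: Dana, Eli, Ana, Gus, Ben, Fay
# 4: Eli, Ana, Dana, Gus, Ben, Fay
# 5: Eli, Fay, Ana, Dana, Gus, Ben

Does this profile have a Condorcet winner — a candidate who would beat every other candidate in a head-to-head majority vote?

Yes

Head-to-head results (5 voters total):
Fay vs Eli: Eli wins 3–2.
Fay vs Gus: Fay wins 3–2.
Fay vs Ben: Fay wins 3–2.
Fay vs Dana: Fay wins 3–2.
Fay vs Ana: Fay wins 3–2.
Eli vs Gus: Eli wins 4–1.
Eli vs Ben: Eli wins 3–2.
Eli vs Dana: Eli wins 3–2.
Eli vs Ana: Eli wins 4–1.
Gus vs Ben: Gus wins 3–2.
Gus vs Dana: Dana wins 4–1.
Gus vs Ana: Ana wins 4–1.
Ben vs Dana: Dana wins 3–2.
Ben vs Ana: Ana wins 3–2.
Dana vs Ana: Ana wins 3–2.
Eli beats each rival — Fay (3–2), Gus (4–1), Ben (3–2), Dana (3–2), Ana (4–1) — so Eli is the Condorcet winner.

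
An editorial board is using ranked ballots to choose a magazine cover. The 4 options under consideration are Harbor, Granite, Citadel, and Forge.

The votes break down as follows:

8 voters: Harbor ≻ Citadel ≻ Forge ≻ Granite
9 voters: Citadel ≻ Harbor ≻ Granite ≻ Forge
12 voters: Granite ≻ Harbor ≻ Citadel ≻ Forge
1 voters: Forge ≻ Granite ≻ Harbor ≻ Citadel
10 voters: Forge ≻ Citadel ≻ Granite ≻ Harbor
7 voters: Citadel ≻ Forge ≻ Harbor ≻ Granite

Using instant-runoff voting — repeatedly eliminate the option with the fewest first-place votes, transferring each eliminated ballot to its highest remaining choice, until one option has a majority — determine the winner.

Citadel

Round 1: Citadel 16, Granite 12, Forge 11, Harbor 8. Harbor has the fewest and is eliminated.
Round 2: Citadel 24, Granite 12, Forge 11. Citadel has a majority.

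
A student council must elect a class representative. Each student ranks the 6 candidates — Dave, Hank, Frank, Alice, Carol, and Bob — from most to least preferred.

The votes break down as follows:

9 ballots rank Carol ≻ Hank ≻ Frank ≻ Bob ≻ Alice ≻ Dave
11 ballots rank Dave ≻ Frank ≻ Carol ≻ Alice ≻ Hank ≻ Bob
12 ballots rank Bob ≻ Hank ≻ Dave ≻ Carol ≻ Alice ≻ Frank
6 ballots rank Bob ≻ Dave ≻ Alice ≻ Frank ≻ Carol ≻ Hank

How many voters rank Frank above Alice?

Ballots ranking Frank above Alice: 9+11 = 20.
Ballots ranking Alice above Frank: 12+6 = 18.
So 20 of 38 voters prefer Frank to Alice.

20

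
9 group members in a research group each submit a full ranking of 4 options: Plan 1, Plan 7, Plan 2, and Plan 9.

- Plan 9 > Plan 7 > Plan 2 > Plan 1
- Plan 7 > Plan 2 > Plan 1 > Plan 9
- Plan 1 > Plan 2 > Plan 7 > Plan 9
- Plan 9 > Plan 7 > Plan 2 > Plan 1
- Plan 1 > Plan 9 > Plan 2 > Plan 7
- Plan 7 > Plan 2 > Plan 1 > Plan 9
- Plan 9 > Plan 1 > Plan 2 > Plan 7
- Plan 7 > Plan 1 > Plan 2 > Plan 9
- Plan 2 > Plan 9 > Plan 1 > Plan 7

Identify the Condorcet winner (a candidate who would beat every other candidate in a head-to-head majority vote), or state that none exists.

No Condorcet winner

Head-to-head results (9 voters total):
Plan 1 vs Plan 7: Plan 7 wins 5–4.
Plan 1 vs Plan 2: Plan 2 wins 5–4.
Plan 1 vs Plan 9: Plan 1 wins 5–4.
Plan 7 vs Plan 2: Plan 7 wins 5–4.
Plan 7 vs Plan 9: Plan 9 wins 5–4.
Plan 2 vs Plan 9: Plan 2 wins 5–4.
No candidate beats all others: Plan 1 beats Plan 9 beats Plan 7 beats Plan 1, a majority cycle.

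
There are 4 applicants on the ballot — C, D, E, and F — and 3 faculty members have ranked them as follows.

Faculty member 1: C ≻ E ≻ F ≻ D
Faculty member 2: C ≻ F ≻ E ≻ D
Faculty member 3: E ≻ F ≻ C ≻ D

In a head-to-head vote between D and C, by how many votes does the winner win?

3

Ballots ranking D above C: 0.
Ballots ranking C above D: 3.
C wins 3–0, a margin of 3.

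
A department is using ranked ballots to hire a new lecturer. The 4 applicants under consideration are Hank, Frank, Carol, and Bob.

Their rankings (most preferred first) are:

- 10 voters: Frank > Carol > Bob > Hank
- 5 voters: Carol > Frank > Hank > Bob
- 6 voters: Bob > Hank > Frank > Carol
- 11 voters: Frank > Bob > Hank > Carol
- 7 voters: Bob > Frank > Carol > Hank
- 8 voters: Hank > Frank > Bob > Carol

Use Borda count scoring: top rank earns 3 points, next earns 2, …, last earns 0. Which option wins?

Borda scores:
  Hank: 10·0 + 5·1 + 6·2 + 11·1 + 7·0 + 8·3 = 52
  Frank: 10·3 + 5·2 + 6·1 + 11·3 + 7·2 + 8·2 = 109
  Carol: 10·2 + 5·3 + 6·0 + 11·0 + 7·1 + 8·0 = 42
  Bob: 10·1 + 5·0 + 6·3 + 11·2 + 7·3 + 8·1 = 79
Frank has the highest total.

Frank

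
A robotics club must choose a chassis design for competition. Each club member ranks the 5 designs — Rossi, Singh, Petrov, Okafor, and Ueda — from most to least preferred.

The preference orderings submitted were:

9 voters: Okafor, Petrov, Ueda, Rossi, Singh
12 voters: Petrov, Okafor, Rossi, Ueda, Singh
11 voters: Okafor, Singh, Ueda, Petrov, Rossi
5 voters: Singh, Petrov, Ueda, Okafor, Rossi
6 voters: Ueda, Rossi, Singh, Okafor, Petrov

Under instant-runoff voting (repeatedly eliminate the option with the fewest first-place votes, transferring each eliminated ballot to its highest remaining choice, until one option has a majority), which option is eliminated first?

Rossi

Round 1: Okafor 20, Petrov 12, Ueda 6, Singh 5, Rossi 0. Rossi has the fewest and is eliminated.
Round 2: Okafor 20, Petrov 12, Ueda 6, Singh 5. Singh has the fewest and is eliminated.
Round 3: Okafor 20, Petrov 17, Ueda 6. Ueda has the fewest and is eliminated.
Round 4: Okafor 26, Petrov 17. Okafor has a majority.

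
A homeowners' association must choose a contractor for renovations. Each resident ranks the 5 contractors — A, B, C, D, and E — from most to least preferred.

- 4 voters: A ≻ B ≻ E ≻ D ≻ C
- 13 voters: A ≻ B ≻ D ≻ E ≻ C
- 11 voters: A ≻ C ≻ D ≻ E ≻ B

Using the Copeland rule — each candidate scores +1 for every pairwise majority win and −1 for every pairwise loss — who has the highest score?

A

Pairwise results:
  A vs B: A wins 28–0.
  A vs C: A wins 28–0.
  A vs D: A wins 28–0.
  A vs E: A wins 28–0.
  B vs C: B wins 17–11.
  B vs D: B wins 17–11.
  B vs E: B wins 17–11.
  C vs D: D wins 17–11.
  C vs E: E wins 17–11.
  D vs E: D wins 24–4.
Copeland scores (wins − losses):
  A: 4 − 0 = 4
  B: 3 − 1 = 2
  C: 0 − 4 = -4
  D: 2 − 2 = 0
  E: 1 − 3 = -2
A has the best Copeland score.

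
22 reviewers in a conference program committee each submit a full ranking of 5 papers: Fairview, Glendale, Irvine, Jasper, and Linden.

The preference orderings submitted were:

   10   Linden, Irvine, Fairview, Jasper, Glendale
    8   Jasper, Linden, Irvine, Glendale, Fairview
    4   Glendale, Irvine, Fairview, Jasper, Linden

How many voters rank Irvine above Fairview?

22

Ballots ranking Irvine above Fairview: 10+8+4 = 22.
Ballots ranking Fairview above Irvine: 0.
So 22 of 22 voters prefer Irvine to Fairview.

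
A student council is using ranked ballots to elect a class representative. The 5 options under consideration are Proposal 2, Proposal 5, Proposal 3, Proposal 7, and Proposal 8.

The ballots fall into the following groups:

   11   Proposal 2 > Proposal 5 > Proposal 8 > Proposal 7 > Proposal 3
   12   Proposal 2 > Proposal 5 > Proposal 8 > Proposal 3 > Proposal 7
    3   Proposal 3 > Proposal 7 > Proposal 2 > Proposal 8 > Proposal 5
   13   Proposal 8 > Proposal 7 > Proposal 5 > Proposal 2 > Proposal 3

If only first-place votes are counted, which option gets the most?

First-place vote totals:
  Proposal 2: 23
  Proposal 5: 0
  Proposal 3: 3
  Proposal 7: 0
  Proposal 8: 13
Proposal 2 has the most first-place votes.

Proposal 2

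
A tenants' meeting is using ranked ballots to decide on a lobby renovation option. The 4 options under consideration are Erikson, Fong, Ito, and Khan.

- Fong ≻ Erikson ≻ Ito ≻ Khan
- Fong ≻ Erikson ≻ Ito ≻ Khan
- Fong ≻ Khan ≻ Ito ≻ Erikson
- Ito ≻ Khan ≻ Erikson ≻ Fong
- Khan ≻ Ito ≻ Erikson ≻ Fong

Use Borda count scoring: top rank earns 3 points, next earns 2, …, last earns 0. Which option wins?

Borda scores:
  Erikson: 2 + 2 + 0 + 1 + 1 = 6
  Fong: 3 + 3 + 3 + 0 + 0 = 9
  Ito: 1 + 1 + 1 + 3 + 2 = 8
  Khan: 0 + 0 + 2 + 2 + 3 = 7
Fong has the highest total.

Fong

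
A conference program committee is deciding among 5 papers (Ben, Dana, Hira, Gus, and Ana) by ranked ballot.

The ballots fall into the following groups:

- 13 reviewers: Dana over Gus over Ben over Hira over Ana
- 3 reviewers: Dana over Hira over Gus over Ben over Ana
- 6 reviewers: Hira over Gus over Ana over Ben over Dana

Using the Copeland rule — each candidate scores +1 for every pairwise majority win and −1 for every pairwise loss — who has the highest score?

Pairwise results:
  Ben vs Dana: Dana wins 16–6.
  Ben vs Hira: Ben wins 13–9.
  Ben vs Gus: Gus wins 22–0.
  Ben vs Ana: Ben wins 16–6.
  Dana vs Hira: Dana wins 16–6.
  Dana vs Gus: Dana wins 16–6.
  Dana vs Ana: Dana wins 16–6.
  Hira vs Gus: Gus wins 13–9.
  Hira vs Ana: Hira wins 22–0.
  Gus vs Ana: Gus wins 22–0.
Copeland scores (wins − losses):
  Ben: 2 − 2 = 0
  Dana: 4 − 0 = 4
  Hira: 1 − 3 = -2
  Gus: 3 − 1 = 2
  Ana: 0 − 4 = -4
Dana has the best Copeland score.

Dana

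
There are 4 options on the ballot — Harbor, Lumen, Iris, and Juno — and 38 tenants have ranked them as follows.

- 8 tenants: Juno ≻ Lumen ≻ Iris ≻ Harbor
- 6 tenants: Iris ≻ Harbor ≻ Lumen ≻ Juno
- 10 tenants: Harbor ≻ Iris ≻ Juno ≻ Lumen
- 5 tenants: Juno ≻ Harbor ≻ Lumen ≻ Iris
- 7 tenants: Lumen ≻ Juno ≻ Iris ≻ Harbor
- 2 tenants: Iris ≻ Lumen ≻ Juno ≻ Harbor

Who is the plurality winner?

First-place vote totals:
  Harbor: 10
  Lumen: 7
  Iris: 8
  Juno: 13
Juno has the most first-place votes.

Juno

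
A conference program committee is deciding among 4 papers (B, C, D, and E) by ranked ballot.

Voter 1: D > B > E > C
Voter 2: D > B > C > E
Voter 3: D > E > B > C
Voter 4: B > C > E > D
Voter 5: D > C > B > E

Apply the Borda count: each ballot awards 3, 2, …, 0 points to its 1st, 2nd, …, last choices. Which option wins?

Borda scores:
  B: 2 + 2 + 1 + 3 + 1 = 9
  C: 0 + 1 + 0 + 2 + 2 = 5
  D: 3 + 3 + 3 + 0 + 3 = 12
  E: 1 + 0 + 2 + 1 + 0 = 4
D has the highest total.

D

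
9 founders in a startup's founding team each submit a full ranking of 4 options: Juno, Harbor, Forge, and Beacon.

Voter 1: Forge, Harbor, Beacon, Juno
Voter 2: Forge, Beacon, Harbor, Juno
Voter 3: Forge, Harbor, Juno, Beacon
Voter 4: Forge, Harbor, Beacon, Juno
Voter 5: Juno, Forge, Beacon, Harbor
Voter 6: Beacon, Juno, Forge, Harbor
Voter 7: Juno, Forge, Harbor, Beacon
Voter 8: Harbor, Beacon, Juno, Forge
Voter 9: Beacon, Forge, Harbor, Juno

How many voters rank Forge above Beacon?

6

Ballots ranking Forge above Beacon: 6.
Ballots ranking Beacon above Forge: 3.
So 6 of 9 voters prefer Forge to Beacon.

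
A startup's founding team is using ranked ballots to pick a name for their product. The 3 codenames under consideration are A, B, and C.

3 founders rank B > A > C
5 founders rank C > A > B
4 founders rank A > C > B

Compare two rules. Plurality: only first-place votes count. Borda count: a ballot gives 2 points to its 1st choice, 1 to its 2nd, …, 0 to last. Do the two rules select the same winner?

No

Plurality first-place counts: A 4, B 3, C 5 → C.
Borda totals: A 16, B 6, C 14 → A.
The two rules disagree: plurality picks C, Borda picks A.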